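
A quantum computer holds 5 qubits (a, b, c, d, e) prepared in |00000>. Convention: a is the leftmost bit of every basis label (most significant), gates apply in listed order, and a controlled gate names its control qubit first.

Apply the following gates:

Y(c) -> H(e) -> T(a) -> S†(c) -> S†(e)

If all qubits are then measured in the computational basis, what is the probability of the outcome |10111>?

Outcome |10111> occurs with probability 0.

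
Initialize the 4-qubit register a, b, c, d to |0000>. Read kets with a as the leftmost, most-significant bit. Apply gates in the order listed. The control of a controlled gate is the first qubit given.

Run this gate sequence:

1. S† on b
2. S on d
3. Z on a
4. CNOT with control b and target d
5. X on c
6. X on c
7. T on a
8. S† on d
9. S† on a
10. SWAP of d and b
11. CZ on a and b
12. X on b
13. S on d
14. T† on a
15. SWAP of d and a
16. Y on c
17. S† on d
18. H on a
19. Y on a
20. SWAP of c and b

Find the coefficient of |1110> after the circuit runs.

The final state's coefficient on |1110> equals -sqrt(2)/2. Key observation: steps 5-6 multiply out to the identity, so the circuit reduces to the remaining gates.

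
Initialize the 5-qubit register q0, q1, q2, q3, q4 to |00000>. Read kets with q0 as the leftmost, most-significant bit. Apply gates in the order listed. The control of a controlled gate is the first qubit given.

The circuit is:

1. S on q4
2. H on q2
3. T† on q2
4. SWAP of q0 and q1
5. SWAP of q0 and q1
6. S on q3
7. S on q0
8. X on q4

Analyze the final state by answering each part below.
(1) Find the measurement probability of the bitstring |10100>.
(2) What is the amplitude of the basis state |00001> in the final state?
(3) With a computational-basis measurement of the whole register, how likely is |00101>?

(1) The probability of measuring |10100> is 0. Key observation: the block from step 4 through step 5 cancels to the identity and can be dropped.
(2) The final state's coefficient on |00001> equals sqrt(2)/2.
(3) A full measurement returns |00101> with probability 1/2.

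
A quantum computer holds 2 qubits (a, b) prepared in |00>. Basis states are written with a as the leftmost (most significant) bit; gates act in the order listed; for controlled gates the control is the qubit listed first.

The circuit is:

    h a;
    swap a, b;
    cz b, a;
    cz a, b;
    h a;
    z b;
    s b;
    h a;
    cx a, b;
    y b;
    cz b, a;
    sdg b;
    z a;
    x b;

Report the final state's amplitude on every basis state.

After the circuit, the state carries amplitude sqrt(2)/2 on |00>, -sqrt(2)/2 on |01>, 0 on |10>, 0 on |11>.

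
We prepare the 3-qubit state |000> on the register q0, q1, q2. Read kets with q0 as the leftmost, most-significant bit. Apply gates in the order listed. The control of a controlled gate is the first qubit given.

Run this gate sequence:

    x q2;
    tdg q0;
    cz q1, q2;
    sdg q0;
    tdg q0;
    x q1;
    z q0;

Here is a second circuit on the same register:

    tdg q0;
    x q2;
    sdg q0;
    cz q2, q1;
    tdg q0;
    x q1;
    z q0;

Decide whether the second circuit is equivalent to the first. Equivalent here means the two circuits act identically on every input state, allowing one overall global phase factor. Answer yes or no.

Yes: on every input state the two circuits agree up to one overall phase factor.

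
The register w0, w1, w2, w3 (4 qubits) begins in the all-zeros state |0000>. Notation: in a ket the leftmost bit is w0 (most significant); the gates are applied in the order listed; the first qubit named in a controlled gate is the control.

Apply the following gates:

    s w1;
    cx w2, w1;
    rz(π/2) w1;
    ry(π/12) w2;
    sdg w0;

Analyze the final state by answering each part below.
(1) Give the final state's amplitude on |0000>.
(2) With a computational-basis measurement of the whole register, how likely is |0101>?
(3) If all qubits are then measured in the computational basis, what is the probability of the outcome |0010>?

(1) |0000> carries amplitude (-sqrt(3*sqrt(2) + 6)/4 - sqrt(2 - sqrt(2))/4)*exp(3*I*pi/4) in the final state.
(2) The probability of measuring |0101> is 0.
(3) Outcome |0010> occurs with probability -sqrt(6)/8 - sqrt(2)/8 + 1/2.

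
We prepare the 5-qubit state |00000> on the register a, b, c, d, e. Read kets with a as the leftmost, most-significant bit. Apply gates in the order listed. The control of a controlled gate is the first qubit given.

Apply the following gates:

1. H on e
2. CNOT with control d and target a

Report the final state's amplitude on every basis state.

The resulting statevector has amplitude sqrt(2)/2 on |00000>, sqrt(2)/2 on |00001>, and 0 on every other basis state.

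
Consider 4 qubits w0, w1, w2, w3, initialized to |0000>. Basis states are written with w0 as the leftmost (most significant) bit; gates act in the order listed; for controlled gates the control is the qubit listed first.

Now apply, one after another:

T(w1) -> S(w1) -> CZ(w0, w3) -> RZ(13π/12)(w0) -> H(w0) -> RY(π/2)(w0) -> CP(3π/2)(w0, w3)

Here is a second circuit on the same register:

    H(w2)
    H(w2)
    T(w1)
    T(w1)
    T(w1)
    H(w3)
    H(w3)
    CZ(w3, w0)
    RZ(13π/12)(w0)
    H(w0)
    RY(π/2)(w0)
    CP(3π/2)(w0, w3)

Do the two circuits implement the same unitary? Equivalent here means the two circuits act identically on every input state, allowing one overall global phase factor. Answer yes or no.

Yes — the two circuits implement the same unitary up to a global phase.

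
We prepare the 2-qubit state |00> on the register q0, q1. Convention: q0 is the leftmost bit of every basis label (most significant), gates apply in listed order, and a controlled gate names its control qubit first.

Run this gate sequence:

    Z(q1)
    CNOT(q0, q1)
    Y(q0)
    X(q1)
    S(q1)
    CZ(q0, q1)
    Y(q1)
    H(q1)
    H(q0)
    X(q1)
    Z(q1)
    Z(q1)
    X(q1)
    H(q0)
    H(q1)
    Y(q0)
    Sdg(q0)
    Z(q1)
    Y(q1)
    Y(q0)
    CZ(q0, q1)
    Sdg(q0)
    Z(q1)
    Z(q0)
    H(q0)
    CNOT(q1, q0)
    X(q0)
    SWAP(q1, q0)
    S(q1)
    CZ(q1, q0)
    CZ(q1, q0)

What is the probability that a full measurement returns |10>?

A full measurement returns |10> with probability 1/2. Key observation: gates 8-15 undo each other exactly, leaving only the rest of the circuit to track.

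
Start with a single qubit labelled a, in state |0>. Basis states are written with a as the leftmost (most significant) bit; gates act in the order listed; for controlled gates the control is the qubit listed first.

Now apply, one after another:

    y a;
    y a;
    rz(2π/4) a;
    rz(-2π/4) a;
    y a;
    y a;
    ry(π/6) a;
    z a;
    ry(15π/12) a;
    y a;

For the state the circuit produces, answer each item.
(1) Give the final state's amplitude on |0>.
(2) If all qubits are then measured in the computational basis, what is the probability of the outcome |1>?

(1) The amplitude on |0> is I*(-sqrt(6*sqrt(2) + 12)/8 - sqrt(2*sqrt(2) + 4)/8 - sqrt(12 - 6*sqrt(2))/8 + sqrt(4 - 2*sqrt(2))/8). Key observation: steps 1-6 multiply out to the identity, so the circuit reduces to the remaining gates.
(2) A full measurement returns |1> with probability -sqrt(6)/8 - sqrt(2)/8 + 1/2.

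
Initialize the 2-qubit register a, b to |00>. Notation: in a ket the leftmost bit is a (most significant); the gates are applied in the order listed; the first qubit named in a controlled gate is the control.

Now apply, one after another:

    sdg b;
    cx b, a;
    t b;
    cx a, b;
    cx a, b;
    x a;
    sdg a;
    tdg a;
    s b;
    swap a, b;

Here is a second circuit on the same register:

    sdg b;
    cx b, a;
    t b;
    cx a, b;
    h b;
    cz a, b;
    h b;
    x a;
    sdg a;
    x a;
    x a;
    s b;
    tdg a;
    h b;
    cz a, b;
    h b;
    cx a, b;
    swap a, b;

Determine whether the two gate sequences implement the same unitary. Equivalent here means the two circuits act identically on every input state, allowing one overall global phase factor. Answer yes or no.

Yes: on every input state the two circuits agree up to one overall phase factor.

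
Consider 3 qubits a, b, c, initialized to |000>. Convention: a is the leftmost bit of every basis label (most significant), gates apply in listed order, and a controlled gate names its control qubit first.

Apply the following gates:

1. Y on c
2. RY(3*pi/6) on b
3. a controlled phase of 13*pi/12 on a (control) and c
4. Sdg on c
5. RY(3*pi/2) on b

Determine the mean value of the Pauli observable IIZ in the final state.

In the final state, IIZ has expectation -1.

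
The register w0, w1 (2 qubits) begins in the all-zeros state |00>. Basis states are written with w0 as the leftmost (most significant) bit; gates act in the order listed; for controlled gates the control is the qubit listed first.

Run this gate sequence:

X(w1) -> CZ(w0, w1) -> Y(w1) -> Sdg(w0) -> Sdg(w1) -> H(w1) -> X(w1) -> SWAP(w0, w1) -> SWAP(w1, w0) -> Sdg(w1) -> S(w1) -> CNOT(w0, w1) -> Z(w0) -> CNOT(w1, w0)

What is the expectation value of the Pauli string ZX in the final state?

The expectation value of ZX is 0.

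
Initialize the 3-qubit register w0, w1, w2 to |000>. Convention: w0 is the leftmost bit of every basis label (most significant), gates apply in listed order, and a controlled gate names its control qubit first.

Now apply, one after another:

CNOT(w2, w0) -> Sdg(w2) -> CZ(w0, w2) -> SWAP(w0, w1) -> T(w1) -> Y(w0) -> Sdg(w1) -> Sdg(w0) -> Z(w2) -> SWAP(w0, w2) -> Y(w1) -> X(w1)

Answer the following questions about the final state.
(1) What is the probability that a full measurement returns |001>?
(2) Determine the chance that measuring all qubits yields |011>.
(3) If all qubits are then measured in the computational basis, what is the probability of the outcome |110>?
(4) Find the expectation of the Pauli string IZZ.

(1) A full measurement returns |001> with probability 1.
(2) The probability of measuring |011> is 0.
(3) The probability of measuring |110> is 0.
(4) The expectation value of IZZ is -1.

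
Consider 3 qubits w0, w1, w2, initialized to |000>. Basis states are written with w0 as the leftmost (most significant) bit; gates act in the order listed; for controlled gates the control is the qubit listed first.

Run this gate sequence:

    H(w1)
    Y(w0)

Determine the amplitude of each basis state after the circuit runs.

The final amplitudes are sqrt(2)*I/2 on |100>, sqrt(2)*I/2 on |110>, and 0 on every other basis state.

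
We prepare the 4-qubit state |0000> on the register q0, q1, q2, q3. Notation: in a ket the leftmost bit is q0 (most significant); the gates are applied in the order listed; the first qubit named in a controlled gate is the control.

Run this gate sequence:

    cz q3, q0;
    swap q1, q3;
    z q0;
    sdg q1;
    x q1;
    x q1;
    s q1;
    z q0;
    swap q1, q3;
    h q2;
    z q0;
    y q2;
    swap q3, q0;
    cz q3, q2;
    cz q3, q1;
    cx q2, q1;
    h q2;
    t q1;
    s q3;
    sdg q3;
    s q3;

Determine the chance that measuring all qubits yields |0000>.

The probability of measuring |0000> is 1/4. Key observation: the block from step 2 through step 9 cancels to the identity and can be dropped.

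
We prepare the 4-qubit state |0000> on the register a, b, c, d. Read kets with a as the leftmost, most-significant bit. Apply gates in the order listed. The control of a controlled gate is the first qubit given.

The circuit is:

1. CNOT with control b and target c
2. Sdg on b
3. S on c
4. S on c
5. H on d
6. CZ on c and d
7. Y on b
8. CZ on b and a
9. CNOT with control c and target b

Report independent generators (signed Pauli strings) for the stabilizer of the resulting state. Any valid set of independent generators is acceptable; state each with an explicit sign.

The stabilizer group can be generated by +IIIX, +ZIII, -IZII, +IIZI, among other valid generating sets.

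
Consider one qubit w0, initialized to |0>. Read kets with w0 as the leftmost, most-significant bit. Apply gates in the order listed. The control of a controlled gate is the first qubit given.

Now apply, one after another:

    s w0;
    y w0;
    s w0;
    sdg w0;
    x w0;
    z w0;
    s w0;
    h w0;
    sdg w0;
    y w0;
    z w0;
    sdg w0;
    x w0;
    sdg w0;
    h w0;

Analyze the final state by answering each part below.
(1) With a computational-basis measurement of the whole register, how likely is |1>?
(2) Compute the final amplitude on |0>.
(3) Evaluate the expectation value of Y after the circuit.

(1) The probability of measuring |1> is 1/2.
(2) |0> carries amplitude -1/2 - I/2 in the final state.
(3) In the final state, Y has expectation 1.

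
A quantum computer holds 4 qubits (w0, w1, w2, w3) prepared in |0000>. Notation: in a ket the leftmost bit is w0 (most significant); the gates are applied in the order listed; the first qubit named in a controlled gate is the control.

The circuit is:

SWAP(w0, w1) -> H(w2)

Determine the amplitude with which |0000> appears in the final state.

The amplitude on |0000> is sqrt(2)/2.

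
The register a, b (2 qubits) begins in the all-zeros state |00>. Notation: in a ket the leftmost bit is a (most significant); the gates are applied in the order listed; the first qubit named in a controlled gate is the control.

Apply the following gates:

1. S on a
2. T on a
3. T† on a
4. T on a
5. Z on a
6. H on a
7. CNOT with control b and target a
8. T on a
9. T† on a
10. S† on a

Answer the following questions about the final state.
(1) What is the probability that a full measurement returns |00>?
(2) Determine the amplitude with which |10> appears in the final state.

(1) A full measurement returns |00> with probability 1/2.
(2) The final state's coefficient on |10> equals -sqrt(2)*I/2.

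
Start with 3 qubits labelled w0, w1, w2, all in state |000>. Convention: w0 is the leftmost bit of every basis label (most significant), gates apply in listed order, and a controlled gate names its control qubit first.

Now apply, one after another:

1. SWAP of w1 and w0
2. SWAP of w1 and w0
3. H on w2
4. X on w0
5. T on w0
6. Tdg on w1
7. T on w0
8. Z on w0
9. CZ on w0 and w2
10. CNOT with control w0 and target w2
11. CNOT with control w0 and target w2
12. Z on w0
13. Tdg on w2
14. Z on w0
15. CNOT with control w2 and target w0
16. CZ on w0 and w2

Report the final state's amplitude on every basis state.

The final amplitudes are sqrt(2)*exp(I*pi/4)/2 on |001>, -sqrt(2)*I/2 on |100>, and 0 on every other basis state. Key observation: the block from step 10 through step 11 cancels to the identity and can be dropped.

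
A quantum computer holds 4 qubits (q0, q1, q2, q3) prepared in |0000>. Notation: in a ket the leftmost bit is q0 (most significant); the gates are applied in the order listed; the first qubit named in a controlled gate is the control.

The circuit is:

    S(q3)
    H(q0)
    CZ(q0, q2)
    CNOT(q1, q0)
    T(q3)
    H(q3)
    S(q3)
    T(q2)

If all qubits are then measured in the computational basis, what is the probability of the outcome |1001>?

Outcome |1001> occurs with probability 1/4.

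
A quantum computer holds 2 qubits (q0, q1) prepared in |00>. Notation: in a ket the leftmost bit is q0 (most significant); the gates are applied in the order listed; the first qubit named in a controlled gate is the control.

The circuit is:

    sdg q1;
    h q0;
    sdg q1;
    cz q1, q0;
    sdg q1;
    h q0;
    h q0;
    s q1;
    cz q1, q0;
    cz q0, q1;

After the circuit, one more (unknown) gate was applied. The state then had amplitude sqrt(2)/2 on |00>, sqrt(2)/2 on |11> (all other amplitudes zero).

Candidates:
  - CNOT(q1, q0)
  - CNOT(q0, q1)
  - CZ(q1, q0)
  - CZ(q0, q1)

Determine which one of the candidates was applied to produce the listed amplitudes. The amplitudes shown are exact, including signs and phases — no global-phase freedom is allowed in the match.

The applied gate was CNOT(q0, q1). Key observation: the block from step 4 through step 9 cancels to the identity and can be dropped.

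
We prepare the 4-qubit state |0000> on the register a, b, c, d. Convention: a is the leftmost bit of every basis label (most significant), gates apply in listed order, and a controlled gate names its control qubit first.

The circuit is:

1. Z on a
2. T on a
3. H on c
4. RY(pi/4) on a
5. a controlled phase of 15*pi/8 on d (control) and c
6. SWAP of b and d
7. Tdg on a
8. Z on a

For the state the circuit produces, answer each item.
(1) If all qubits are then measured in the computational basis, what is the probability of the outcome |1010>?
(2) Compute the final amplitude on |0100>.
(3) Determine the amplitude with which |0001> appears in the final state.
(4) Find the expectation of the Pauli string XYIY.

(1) A full measurement returns |1010> with probability 1/4 - sqrt(2)/8.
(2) The final state's coefficient on |0100> equals 0.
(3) The final state's coefficient on |0001> equals 0.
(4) The expectation value of XYIY is 0.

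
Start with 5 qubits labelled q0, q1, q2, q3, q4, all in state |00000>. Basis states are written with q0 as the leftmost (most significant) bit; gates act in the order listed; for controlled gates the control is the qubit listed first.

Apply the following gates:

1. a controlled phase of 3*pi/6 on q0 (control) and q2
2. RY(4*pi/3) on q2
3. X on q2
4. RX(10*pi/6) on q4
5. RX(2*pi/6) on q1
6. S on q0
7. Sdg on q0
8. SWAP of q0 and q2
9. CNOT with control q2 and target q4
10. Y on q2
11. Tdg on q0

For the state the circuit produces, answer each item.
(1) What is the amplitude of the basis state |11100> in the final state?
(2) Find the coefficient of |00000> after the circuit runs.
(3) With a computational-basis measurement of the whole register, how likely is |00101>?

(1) The final state's coefficient on |11100> equals -sqrt(3)*exp(3*I*pi/4)/8.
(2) The amplitude on |00000> is 0.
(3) Outcome |00101> occurs with probability 9/64.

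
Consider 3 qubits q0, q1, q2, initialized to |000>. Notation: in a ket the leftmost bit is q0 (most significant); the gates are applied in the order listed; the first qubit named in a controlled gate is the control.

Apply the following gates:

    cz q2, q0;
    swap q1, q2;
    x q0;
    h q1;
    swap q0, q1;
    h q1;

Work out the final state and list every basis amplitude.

The final amplitudes are 1/2 on |000>, 0 on |001>, -1/2 on |010>, 0 on |011>, 1/2 on |100>, 0 on |101>, -1/2 on |110>, 0 on |111>.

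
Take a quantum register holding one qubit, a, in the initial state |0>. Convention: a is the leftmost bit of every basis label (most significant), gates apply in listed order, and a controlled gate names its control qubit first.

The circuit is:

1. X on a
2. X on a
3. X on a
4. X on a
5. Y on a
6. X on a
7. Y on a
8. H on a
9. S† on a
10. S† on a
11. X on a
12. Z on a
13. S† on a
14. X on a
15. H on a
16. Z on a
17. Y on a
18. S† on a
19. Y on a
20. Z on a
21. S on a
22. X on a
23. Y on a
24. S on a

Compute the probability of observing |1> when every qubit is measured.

The probability of measuring |1> is 1/2. Key observation: the block from step 1 through step 4 cancels to the identity and can be dropped.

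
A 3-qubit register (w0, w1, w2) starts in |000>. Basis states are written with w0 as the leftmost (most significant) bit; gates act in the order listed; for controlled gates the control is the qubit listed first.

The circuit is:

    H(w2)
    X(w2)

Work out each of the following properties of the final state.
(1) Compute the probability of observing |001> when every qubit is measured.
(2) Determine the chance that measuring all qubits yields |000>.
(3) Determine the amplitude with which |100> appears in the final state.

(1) A full measurement returns |001> with probability 1/2.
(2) The probability of measuring |000> is 1/2.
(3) |100> carries amplitude 0 in the final state.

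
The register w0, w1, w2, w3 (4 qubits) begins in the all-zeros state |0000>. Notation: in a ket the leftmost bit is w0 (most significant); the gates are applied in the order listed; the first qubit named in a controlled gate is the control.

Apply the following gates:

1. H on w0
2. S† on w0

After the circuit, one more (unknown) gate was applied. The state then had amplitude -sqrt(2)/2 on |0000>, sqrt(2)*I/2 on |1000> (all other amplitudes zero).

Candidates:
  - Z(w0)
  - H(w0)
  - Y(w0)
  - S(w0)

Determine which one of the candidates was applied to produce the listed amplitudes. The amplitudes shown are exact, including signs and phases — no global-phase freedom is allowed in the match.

The applied gate was Y(w0).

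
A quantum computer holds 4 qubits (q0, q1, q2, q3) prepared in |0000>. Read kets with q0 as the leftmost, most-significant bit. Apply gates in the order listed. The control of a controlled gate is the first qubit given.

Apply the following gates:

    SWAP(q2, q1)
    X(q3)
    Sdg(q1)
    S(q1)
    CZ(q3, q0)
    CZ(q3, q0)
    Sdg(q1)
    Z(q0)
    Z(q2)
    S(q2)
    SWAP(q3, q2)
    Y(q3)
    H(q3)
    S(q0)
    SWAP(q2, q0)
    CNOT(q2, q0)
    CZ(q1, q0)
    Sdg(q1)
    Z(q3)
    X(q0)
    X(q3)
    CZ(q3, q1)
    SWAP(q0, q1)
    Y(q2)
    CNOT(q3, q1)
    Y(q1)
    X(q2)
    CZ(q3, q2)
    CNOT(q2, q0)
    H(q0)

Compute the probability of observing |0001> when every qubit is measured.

The probability of measuring |0001> is 1/4.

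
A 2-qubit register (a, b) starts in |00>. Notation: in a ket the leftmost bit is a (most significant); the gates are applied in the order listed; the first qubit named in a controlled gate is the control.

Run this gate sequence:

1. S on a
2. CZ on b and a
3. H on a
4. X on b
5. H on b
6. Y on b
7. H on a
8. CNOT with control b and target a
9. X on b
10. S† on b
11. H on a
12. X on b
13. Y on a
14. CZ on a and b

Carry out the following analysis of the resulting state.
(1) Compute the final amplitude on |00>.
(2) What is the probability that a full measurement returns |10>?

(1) The final state's coefficient on |00> equals -I/2.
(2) A full measurement returns |10> with probability 1/4.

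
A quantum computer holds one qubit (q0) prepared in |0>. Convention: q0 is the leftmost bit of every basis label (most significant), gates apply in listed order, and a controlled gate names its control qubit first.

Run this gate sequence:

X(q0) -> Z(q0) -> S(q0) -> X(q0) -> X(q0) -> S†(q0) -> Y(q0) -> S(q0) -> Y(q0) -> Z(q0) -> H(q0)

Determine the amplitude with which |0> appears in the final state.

|0> carries amplitude sqrt(2)/2 in the final state. Key observation: gates 3-6 undo each other exactly, leaving only the rest of the circuit to track.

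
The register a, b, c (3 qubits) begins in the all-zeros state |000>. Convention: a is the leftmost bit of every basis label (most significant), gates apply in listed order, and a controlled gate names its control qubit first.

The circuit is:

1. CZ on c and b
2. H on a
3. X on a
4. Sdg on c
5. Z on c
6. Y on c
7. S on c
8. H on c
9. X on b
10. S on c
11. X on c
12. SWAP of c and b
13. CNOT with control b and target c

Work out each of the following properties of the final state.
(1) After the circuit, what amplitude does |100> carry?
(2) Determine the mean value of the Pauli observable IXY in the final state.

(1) |100> carries amplitude 0 in the final state.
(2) In the final state, IXY has expectation -1.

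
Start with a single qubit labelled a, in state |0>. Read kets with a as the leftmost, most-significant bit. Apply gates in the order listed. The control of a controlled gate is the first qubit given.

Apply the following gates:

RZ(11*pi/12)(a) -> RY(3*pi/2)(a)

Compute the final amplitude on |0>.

The amplitude on |0> is sqrt(2)*exp(13*I*pi/24)/2.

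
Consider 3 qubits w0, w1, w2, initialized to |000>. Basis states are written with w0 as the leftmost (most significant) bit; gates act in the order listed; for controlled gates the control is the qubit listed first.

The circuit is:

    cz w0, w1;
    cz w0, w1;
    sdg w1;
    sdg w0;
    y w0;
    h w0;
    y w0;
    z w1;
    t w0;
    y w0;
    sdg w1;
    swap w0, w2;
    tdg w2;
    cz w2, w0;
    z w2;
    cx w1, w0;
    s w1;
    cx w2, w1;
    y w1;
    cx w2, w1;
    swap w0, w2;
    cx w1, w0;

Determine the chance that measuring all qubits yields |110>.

A full measurement returns |110> with probability 1/2. Key observation: the block from step 1 through step 2 cancels to the identity and can be dropped.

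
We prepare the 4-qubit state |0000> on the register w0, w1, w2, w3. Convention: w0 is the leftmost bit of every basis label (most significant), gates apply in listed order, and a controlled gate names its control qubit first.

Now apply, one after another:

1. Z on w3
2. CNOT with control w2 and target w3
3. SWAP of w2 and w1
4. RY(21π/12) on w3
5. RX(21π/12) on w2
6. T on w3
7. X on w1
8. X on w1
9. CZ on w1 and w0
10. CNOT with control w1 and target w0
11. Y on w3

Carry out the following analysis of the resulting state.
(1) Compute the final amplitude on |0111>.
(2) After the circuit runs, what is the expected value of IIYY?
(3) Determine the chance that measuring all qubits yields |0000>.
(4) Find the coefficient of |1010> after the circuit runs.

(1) The final state's coefficient on |0111> equals 0.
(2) The expectation value of IIYY is -sqrt(2)/4.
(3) A full measurement returns |0000> with probability 1/8.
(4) The final state's coefficient on |1010> equals 0.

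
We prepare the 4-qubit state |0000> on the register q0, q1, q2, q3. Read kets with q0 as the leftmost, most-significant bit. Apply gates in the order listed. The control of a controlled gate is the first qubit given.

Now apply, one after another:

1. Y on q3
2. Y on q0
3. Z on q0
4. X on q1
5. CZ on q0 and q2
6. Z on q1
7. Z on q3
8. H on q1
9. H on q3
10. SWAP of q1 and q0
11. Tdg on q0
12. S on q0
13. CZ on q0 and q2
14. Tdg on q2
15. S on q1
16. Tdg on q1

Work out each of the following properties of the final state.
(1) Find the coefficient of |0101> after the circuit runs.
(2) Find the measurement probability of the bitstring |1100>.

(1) The amplitude on |0101> is -exp(I*pi/4)/2.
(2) A full measurement returns |1100> with probability 1/4.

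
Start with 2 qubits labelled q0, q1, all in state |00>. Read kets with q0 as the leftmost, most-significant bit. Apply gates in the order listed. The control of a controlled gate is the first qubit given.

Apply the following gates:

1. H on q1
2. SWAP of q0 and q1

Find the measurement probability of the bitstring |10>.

The probability of measuring |10> is 1/2.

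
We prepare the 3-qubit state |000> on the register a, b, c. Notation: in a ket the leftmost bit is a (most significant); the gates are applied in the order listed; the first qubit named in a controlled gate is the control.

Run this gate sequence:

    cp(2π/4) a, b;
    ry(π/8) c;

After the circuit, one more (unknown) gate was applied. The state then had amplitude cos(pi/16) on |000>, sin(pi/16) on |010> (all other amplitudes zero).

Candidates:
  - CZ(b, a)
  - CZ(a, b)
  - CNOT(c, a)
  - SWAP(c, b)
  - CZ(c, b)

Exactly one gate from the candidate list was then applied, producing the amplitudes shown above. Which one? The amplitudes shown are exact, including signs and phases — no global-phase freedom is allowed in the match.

The unique candidate consistent with the amplitudes is SWAP(c, b).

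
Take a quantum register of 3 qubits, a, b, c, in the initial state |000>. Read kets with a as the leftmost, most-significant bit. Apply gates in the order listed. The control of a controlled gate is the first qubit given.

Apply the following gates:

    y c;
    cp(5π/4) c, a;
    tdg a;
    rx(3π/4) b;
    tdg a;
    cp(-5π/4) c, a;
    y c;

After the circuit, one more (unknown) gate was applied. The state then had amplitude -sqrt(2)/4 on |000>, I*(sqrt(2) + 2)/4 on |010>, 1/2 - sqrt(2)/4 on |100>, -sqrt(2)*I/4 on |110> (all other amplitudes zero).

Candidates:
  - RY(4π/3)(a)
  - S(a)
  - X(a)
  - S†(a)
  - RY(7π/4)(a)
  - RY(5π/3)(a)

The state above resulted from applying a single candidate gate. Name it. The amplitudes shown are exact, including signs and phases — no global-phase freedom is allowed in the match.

The applied gate was RY(7π/4)(a).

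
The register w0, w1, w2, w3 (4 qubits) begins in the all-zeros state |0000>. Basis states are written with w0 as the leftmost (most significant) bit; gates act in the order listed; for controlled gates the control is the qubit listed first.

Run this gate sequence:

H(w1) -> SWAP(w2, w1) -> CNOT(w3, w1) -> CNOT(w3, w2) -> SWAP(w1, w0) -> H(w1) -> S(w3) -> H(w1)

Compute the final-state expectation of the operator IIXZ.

In the final state, IIXZ has expectation 1.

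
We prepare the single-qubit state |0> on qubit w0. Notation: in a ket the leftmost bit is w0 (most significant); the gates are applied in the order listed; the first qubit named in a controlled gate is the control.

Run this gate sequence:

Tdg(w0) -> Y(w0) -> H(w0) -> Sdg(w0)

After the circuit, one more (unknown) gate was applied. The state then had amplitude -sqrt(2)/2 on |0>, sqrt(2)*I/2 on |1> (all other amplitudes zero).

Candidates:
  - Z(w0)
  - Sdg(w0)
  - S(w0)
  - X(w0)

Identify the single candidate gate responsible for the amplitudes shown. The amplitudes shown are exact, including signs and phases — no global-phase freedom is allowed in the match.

The applied gate was X(w0).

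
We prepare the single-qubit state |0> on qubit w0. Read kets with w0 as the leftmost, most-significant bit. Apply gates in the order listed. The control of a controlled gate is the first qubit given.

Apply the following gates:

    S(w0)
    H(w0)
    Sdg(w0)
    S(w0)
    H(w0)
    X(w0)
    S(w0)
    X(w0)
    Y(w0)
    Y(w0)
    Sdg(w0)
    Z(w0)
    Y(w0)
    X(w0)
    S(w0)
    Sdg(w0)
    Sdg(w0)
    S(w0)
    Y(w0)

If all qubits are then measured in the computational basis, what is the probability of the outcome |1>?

A full measurement returns |1> with probability 1.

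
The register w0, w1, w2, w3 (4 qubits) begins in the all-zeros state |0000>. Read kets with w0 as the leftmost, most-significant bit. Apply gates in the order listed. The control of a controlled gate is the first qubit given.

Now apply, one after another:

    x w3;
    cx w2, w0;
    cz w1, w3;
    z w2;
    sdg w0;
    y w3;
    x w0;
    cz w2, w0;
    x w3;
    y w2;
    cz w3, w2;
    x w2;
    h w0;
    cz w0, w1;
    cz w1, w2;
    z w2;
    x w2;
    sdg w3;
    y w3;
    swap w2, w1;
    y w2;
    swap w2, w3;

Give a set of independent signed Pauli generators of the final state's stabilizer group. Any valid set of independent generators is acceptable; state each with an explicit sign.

One valid set of independent stabilizer generators is -XIII, -IZII, +IIZI, -IIIZ (any independent generating set of the same group is equally correct).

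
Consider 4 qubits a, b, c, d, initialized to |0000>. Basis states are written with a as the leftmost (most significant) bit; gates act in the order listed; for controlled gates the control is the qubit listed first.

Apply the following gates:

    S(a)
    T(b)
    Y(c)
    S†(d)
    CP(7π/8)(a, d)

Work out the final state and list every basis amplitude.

The resulting statevector has amplitude I on |0010>, and 0 on every other basis state.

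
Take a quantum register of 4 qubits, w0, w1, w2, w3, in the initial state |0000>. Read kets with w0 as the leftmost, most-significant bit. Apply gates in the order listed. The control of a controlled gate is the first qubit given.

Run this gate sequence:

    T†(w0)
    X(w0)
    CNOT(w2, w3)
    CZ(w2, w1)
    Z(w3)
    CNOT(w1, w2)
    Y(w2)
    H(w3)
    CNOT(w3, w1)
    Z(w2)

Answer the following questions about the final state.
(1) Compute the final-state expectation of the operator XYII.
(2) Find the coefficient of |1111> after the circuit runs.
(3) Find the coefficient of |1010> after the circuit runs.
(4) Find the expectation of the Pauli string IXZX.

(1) The observable XYII averages to 0.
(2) The final state's coefficient on |1111> equals -sqrt(2)*I/2.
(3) |1010> carries amplitude -sqrt(2)*I/2 in the final state.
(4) The expectation value of IXZX is -1.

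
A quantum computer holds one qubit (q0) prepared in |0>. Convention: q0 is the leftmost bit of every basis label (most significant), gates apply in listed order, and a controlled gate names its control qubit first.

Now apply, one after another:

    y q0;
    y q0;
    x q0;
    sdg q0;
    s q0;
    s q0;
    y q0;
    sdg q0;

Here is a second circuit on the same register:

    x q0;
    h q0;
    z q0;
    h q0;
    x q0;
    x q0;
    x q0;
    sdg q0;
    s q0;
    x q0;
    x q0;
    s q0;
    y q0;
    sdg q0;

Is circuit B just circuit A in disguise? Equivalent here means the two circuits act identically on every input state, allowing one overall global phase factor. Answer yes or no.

Yes: on every input state the two circuits agree up to one overall phase factor.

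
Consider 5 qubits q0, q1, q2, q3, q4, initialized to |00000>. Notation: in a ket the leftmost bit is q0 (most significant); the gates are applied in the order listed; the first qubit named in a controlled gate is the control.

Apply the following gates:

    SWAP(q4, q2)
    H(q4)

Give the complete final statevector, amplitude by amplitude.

The final amplitudes are sqrt(2)/2 on |00000>, sqrt(2)/2 on |00001>, and 0 on every other basis state.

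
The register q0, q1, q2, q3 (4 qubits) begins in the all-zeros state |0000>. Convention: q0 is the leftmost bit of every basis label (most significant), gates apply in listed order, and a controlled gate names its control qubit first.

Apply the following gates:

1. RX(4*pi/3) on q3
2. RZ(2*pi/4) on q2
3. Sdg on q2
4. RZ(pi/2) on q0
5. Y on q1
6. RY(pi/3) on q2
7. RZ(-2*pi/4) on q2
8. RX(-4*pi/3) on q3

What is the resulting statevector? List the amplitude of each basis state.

The final amplitudes are sqrt(3)*exp(I*pi/4)/2 on |0100>, -exp(3*I*pi/4)/2 on |0110>, and 0 on every other basis state.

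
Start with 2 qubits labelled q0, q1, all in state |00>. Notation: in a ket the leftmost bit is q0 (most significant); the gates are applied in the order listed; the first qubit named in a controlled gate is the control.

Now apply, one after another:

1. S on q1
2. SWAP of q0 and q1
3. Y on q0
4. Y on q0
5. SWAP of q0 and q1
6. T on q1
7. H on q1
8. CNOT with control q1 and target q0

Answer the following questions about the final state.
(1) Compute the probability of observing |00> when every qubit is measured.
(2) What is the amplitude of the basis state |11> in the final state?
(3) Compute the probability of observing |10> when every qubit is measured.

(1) A full measurement returns |00> with probability 1/2. Key observation: steps 2-5 multiply out to the identity, so the circuit reduces to the remaining gates.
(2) |11> carries amplitude sqrt(2)/2 in the final state.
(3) The probability of measuring |10> is 0.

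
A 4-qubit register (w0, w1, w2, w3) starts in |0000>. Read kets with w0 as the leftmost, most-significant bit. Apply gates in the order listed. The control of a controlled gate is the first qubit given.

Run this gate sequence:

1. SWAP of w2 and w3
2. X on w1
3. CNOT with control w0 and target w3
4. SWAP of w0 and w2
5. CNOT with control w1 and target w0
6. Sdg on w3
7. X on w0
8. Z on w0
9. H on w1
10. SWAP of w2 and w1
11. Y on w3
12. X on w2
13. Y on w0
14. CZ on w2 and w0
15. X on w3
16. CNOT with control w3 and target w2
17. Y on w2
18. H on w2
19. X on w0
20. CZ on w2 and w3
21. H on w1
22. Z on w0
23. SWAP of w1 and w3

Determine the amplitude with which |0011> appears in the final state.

|0011> carries amplitude -sqrt(2)*I/2 in the final state.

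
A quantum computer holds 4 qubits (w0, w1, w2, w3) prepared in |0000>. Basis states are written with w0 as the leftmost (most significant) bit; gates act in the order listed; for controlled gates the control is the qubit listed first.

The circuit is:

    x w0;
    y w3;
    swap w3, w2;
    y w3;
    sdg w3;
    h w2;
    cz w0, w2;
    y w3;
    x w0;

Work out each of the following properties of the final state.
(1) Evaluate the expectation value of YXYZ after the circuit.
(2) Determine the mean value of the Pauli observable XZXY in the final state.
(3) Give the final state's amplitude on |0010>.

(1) The expectation value of YXYZ is 0.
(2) In the final state, XZXY has expectation 0.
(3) |0010> carries amplitude sqrt(2)/2 in the final state.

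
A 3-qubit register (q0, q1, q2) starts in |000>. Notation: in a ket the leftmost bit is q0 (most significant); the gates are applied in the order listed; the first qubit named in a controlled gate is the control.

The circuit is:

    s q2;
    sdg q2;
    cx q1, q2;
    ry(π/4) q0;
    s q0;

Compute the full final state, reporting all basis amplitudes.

The resulting statevector has amplitude sqrt(sqrt(2) + 2)/2 on |000>, I*sqrt(2 - sqrt(2))/2 on |100>, and 0 on every other basis state. Key observation: gates 1-2 undo each other exactly, leaving only the rest of the circuit to track.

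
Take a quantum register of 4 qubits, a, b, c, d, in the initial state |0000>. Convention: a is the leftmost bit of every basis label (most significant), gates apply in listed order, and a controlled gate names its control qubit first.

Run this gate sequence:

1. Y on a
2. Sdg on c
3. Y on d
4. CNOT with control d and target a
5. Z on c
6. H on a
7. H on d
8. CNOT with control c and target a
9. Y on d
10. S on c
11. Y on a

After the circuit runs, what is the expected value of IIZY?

The observable IIZY averages to 0.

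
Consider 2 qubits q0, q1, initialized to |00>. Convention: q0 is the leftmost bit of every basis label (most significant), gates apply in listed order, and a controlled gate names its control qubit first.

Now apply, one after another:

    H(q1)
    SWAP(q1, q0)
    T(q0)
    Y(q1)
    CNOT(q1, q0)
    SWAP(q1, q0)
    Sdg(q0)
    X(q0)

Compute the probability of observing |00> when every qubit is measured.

The probability of measuring |00> is 1/2.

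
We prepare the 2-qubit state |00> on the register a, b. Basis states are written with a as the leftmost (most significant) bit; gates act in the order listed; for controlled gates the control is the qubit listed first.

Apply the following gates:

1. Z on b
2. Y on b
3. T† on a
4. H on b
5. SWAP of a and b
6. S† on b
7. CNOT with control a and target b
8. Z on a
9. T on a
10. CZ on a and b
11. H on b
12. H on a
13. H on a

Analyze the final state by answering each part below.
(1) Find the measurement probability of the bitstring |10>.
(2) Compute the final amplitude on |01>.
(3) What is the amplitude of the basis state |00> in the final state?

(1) Outcome |10> occurs with probability 1/4.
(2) |01> carries amplitude I/2 in the final state.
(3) The amplitude on |00> is I/2.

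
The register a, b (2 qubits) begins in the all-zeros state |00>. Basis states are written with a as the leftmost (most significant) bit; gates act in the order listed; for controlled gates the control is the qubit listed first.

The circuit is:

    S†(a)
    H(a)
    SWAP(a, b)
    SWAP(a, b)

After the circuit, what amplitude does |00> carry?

The final state's coefficient on |00> equals sqrt(2)/2.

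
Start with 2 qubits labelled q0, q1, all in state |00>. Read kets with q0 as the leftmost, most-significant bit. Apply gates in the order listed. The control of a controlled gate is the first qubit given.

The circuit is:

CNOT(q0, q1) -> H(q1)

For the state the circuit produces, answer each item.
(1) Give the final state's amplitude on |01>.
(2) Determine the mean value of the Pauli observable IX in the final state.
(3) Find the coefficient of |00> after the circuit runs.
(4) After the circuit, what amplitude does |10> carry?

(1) The final state's coefficient on |01> equals sqrt(2)/2.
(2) The expectation value of IX is 1.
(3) The amplitude on |00> is sqrt(2)/2.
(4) The final state's coefficient on |10> equals 0.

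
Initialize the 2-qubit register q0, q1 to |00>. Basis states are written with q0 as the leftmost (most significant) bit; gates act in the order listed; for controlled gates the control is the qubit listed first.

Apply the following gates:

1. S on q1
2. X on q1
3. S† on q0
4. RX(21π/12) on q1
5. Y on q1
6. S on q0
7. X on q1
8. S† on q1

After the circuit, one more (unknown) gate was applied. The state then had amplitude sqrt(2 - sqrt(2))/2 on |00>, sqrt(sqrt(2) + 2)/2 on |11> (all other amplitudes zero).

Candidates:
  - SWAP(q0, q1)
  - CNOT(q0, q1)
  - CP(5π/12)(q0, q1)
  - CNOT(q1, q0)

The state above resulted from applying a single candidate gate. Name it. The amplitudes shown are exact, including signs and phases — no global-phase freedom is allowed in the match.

The unique candidate consistent with the amplitudes is CNOT(q1, q0).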